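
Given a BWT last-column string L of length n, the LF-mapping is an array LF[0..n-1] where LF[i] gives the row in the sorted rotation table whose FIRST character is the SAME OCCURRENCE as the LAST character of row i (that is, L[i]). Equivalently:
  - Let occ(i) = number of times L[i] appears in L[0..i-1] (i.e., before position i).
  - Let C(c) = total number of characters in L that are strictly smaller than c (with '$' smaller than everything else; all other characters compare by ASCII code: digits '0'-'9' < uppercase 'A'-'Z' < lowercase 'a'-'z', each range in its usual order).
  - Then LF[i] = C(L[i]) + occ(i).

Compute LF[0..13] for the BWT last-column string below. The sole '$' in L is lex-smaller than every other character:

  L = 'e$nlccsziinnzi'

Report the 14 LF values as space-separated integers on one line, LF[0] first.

Answer: 3 0 8 7 1 2 11 12 4 5 9 10 13 6

Derivation:
Char counts: '$':1, 'c':2, 'e':1, 'i':3, 'l':1, 'n':3, 's':1, 'z':2
C (first-col start): C('$')=0, C('c')=1, C('e')=3, C('i')=4, C('l')=7, C('n')=8, C('s')=11, C('z')=12
L[0]='e': occ=0, LF[0]=C('e')+0=3+0=3
L[1]='$': occ=0, LF[1]=C('$')+0=0+0=0
L[2]='n': occ=0, LF[2]=C('n')+0=8+0=8
L[3]='l': occ=0, LF[3]=C('l')+0=7+0=7
L[4]='c': occ=0, LF[4]=C('c')+0=1+0=1
L[5]='c': occ=1, LF[5]=C('c')+1=1+1=2
L[6]='s': occ=0, LF[6]=C('s')+0=11+0=11
L[7]='z': occ=0, LF[7]=C('z')+0=12+0=12
L[8]='i': occ=0, LF[8]=C('i')+0=4+0=4
L[9]='i': occ=1, LF[9]=C('i')+1=4+1=5
L[10]='n': occ=1, LF[10]=C('n')+1=8+1=9
L[11]='n': occ=2, LF[11]=C('n')+2=8+2=10
L[12]='z': occ=1, LF[12]=C('z')+1=12+1=13
L[13]='i': occ=2, LF[13]=C('i')+2=4+2=6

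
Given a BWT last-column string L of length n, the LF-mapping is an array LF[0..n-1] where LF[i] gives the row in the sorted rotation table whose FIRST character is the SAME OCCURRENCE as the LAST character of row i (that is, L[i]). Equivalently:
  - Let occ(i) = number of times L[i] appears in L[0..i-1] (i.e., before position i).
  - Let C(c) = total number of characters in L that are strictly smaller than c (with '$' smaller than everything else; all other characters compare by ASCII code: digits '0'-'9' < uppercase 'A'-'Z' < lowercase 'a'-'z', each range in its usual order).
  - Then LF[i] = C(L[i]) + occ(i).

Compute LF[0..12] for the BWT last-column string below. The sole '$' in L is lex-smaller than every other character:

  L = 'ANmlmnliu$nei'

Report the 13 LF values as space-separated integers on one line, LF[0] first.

Answer: 1 2 8 6 9 10 7 4 12 0 11 3 5

Derivation:
Char counts: '$':1, 'A':1, 'N':1, 'e':1, 'i':2, 'l':2, 'm':2, 'n':2, 'u':1
C (first-col start): C('$')=0, C('A')=1, C('N')=2, C('e')=3, C('i')=4, C('l')=6, C('m')=8, C('n')=10, C('u')=12
L[0]='A': occ=0, LF[0]=C('A')+0=1+0=1
L[1]='N': occ=0, LF[1]=C('N')+0=2+0=2
L[2]='m': occ=0, LF[2]=C('m')+0=8+0=8
L[3]='l': occ=0, LF[3]=C('l')+0=6+0=6
L[4]='m': occ=1, LF[4]=C('m')+1=8+1=9
L[5]='n': occ=0, LF[5]=C('n')+0=10+0=10
L[6]='l': occ=1, LF[6]=C('l')+1=6+1=7
L[7]='i': occ=0, LF[7]=C('i')+0=4+0=4
L[8]='u': occ=0, LF[8]=C('u')+0=12+0=12
L[9]='$': occ=0, LF[9]=C('$')+0=0+0=0
L[10]='n': occ=1, LF[10]=C('n')+1=10+1=11
L[11]='e': occ=0, LF[11]=C('e')+0=3+0=3
L[12]='i': occ=1, LF[12]=C('i')+1=4+1=5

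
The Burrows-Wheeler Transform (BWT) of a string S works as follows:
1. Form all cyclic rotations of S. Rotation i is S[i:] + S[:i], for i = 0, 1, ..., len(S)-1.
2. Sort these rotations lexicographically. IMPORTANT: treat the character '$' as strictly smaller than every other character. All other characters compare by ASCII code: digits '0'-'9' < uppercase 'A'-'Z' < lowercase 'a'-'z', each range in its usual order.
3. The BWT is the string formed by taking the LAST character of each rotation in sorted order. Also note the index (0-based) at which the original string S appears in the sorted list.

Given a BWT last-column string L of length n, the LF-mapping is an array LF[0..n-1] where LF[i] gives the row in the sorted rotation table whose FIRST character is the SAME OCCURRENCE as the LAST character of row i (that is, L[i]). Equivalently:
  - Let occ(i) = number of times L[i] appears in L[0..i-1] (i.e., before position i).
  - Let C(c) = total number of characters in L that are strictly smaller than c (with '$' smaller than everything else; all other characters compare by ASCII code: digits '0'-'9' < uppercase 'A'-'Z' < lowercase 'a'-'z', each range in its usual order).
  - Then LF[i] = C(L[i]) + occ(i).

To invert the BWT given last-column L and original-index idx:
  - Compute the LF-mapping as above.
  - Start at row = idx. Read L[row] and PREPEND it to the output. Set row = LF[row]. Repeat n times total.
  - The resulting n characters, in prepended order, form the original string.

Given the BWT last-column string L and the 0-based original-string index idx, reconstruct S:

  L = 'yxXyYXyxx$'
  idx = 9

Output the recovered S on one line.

LF mapping: 7 4 1 8 3 2 9 5 6 0
Walk LF starting at row 9, prepending L[row]:
  step 1: row=9, L[9]='$', prepend. Next row=LF[9]=0
  step 2: row=0, L[0]='y', prepend. Next row=LF[0]=7
  step 3: row=7, L[7]='x', prepend. Next row=LF[7]=5
  step 4: row=5, L[5]='X', prepend. Next row=LF[5]=2
  step 5: row=2, L[2]='X', prepend. Next row=LF[2]=1
  step 6: row=1, L[1]='x', prepend. Next row=LF[1]=4
  step 7: row=4, L[4]='Y', prepend. Next row=LF[4]=3
  step 8: row=3, L[3]='y', prepend. Next row=LF[3]=8
  step 9: row=8, L[8]='x', prepend. Next row=LF[8]=6
  step 10: row=6, L[6]='y', prepend. Next row=LF[6]=9
Reversed output: yxyYxXXxy$

Answer: yxyYxXXxy$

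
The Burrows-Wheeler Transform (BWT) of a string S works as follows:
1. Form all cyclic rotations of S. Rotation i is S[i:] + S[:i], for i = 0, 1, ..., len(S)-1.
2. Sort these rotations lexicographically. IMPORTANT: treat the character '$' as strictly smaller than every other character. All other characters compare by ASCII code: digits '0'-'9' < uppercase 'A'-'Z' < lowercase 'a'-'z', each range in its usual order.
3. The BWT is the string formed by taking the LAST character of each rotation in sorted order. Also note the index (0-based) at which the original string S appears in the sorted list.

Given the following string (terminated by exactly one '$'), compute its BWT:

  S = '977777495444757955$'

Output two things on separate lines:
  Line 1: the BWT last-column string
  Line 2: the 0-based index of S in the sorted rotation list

Answer: 554475997747779547$
18

Derivation:
All 19 rotations (rotation i = S[i:]+S[:i]):
  rot[0] = 977777495444757955$
  rot[1] = 77777495444757955$9
  rot[2] = 7777495444757955$97
  rot[3] = 777495444757955$977
  rot[4] = 77495444757955$9777
  rot[5] = 7495444757955$97777
  rot[6] = 495444757955$977777
  rot[7] = 95444757955$9777774
  rot[8] = 5444757955$97777749
  rot[9] = 444757955$977777495
  rot[10] = 44757955$9777774954
  rot[11] = 4757955$97777749544
  rot[12] = 757955$977777495444
  rot[13] = 57955$9777774954447
  rot[14] = 7955$97777749544475
  rot[15] = 955$977777495444757
  rot[16] = 55$9777774954447579
  rot[17] = 5$97777749544475795
  rot[18] = $977777495444757955
Sorted (with $ < everything):
  sorted[0] = $977777495444757955  (last char: '5')
  sorted[1] = 444757955$977777495  (last char: '5')
  sorted[2] = 44757955$9777774954  (last char: '4')
  sorted[3] = 4757955$97777749544  (last char: '4')
  sorted[4] = 495444757955$977777  (last char: '7')
  sorted[5] = 5$97777749544475795  (last char: '5')
  sorted[6] = 5444757955$97777749  (last char: '9')
  sorted[7] = 55$9777774954447579  (last char: '9')
  sorted[8] = 57955$9777774954447  (last char: '7')
  sorted[9] = 7495444757955$97777  (last char: '7')
  sorted[10] = 757955$977777495444  (last char: '4')
  sorted[11] = 77495444757955$9777  (last char: '7')
  sorted[12] = 777495444757955$977  (last char: '7')
  sorted[13] = 7777495444757955$97  (last char: '7')
  sorted[14] = 77777495444757955$9  (last char: '9')
  sorted[15] = 7955$97777749544475  (last char: '5')
  sorted[16] = 95444757955$9777774  (last char: '4')
  sorted[17] = 955$977777495444757  (last char: '7')
  sorted[18] = 977777495444757955$  (last char: '$')
Last column: 554475997747779547$
Original string S is at sorted index 18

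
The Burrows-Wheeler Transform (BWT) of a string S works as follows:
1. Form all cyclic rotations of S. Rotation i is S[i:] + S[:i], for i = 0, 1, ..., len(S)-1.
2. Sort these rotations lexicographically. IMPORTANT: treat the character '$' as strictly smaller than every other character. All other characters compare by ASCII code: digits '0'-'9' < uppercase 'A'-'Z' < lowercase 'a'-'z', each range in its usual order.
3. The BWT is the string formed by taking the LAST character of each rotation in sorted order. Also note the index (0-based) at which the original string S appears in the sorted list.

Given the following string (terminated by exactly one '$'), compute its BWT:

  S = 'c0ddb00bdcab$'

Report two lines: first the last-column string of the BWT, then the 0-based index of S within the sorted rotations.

All 13 rotations (rotation i = S[i:]+S[:i]):
  rot[0] = c0ddb00bdcab$
  rot[1] = 0ddb00bdcab$c
  rot[2] = ddb00bdcab$c0
  rot[3] = db00bdcab$c0d
  rot[4] = b00bdcab$c0dd
  rot[5] = 00bdcab$c0ddb
  rot[6] = 0bdcab$c0ddb0
  rot[7] = bdcab$c0ddb00
  rot[8] = dcab$c0ddb00b
  rot[9] = cab$c0ddb00bd
  rot[10] = ab$c0ddb00bdc
  rot[11] = b$c0ddb00bdca
  rot[12] = $c0ddb00bdcab
Sorted (with $ < everything):
  sorted[0] = $c0ddb00bdcab  (last char: 'b')
  sorted[1] = 00bdcab$c0ddb  (last char: 'b')
  sorted[2] = 0bdcab$c0ddb0  (last char: '0')
  sorted[3] = 0ddb00bdcab$c  (last char: 'c')
  sorted[4] = ab$c0ddb00bdc  (last char: 'c')
  sorted[5] = b$c0ddb00bdca  (last char: 'a')
  sorted[6] = b00bdcab$c0dd  (last char: 'd')
  sorted[7] = bdcab$c0ddb00  (last char: '0')
  sorted[8] = c0ddb00bdcab$  (last char: '$')
  sorted[9] = cab$c0ddb00bd  (last char: 'd')
  sorted[10] = db00bdcab$c0d  (last char: 'd')
  sorted[11] = dcab$c0ddb00b  (last char: 'b')
  sorted[12] = ddb00bdcab$c0  (last char: '0')
Last column: bb0ccad0$ddb0
Original string S is at sorted index 8

Answer: bb0ccad0$ddb0
8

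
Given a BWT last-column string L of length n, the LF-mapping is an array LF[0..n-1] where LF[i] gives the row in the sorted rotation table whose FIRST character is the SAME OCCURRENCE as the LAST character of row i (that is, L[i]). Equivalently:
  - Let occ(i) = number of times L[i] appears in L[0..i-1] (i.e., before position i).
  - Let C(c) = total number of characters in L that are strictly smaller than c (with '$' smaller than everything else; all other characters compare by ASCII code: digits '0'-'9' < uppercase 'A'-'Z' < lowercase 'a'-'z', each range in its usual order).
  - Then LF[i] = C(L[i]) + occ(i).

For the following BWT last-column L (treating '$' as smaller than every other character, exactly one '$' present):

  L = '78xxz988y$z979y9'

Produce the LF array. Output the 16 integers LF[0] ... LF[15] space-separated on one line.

Char counts: '$':1, '7':2, '8':3, '9':4, 'x':2, 'y':2, 'z':2
C (first-col start): C('$')=0, C('7')=1, C('8')=3, C('9')=6, C('x')=10, C('y')=12, C('z')=14
L[0]='7': occ=0, LF[0]=C('7')+0=1+0=1
L[1]='8': occ=0, LF[1]=C('8')+0=3+0=3
L[2]='x': occ=0, LF[2]=C('x')+0=10+0=10
L[3]='x': occ=1, LF[3]=C('x')+1=10+1=11
L[4]='z': occ=0, LF[4]=C('z')+0=14+0=14
L[5]='9': occ=0, LF[5]=C('9')+0=6+0=6
L[6]='8': occ=1, LF[6]=C('8')+1=3+1=4
L[7]='8': occ=2, LF[7]=C('8')+2=3+2=5
L[8]='y': occ=0, LF[8]=C('y')+0=12+0=12
L[9]='$': occ=0, LF[9]=C('$')+0=0+0=0
L[10]='z': occ=1, LF[10]=C('z')+1=14+1=15
L[11]='9': occ=1, LF[11]=C('9')+1=6+1=7
L[12]='7': occ=1, LF[12]=C('7')+1=1+1=2
L[13]='9': occ=2, LF[13]=C('9')+2=6+2=8
L[14]='y': occ=1, LF[14]=C('y')+1=12+1=13
L[15]='9': occ=3, LF[15]=C('9')+3=6+3=9

Answer: 1 3 10 11 14 6 4 5 12 0 15 7 2 8 13 9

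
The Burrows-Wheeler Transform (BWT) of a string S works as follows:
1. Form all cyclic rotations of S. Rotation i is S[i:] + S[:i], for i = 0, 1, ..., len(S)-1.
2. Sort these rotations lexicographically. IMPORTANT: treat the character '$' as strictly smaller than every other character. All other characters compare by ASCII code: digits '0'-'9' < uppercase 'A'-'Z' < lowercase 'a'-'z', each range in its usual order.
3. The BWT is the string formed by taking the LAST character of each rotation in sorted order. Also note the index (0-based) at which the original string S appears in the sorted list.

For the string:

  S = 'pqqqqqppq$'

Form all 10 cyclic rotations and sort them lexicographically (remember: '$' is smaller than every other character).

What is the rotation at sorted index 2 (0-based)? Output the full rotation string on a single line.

Answer: pq$pqqqqqp

Derivation:
All 10 rotations (rotation i = S[i:]+S[:i]):
  rot[0] = pqqqqqppq$
  rot[1] = qqqqqppq$p
  rot[2] = qqqqppq$pq
  rot[3] = qqqppq$pqq
  rot[4] = qqppq$pqqq
  rot[5] = qppq$pqqqq
  rot[6] = ppq$pqqqqq
  rot[7] = pq$pqqqqqp
  rot[8] = q$pqqqqqpp
  rot[9] = $pqqqqqppq
Sorted (with $ < everything):
  sorted[0] = $pqqqqqppq
  sorted[1] = ppq$pqqqqq
  sorted[2] = pq$pqqqqqp
  sorted[3] = pqqqqqppq$
  sorted[4] = q$pqqqqqpp
  sorted[5] = qppq$pqqqq
  sorted[6] = qqppq$pqqq
  sorted[7] = qqqppq$pqq
  sorted[8] = qqqqppq$pq
  sorted[9] = qqqqqppq$p
sorted[2] = pq$pqqqqqp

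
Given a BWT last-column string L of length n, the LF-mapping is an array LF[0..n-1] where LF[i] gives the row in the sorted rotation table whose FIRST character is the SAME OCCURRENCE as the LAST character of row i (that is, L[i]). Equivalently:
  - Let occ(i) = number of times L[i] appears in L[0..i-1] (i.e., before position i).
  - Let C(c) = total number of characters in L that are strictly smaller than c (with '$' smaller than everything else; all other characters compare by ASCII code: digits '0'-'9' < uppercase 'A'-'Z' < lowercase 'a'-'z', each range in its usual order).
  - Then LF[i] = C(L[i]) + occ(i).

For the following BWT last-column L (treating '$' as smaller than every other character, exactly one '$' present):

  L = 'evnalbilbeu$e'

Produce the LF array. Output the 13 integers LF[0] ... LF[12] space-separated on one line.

Answer: 4 12 10 1 8 2 7 9 3 5 11 0 6

Derivation:
Char counts: '$':1, 'a':1, 'b':2, 'e':3, 'i':1, 'l':2, 'n':1, 'u':1, 'v':1
C (first-col start): C('$')=0, C('a')=1, C('b')=2, C('e')=4, C('i')=7, C('l')=8, C('n')=10, C('u')=11, C('v')=12
L[0]='e': occ=0, LF[0]=C('e')+0=4+0=4
L[1]='v': occ=0, LF[1]=C('v')+0=12+0=12
L[2]='n': occ=0, LF[2]=C('n')+0=10+0=10
L[3]='a': occ=0, LF[3]=C('a')+0=1+0=1
L[4]='l': occ=0, LF[4]=C('l')+0=8+0=8
L[5]='b': occ=0, LF[5]=C('b')+0=2+0=2
L[6]='i': occ=0, LF[6]=C('i')+0=7+0=7
L[7]='l': occ=1, LF[7]=C('l')+1=8+1=9
L[8]='b': occ=1, LF[8]=C('b')+1=2+1=3
L[9]='e': occ=1, LF[9]=C('e')+1=4+1=5
L[10]='u': occ=0, LF[10]=C('u')+0=11+0=11
L[11]='$': occ=0, LF[11]=C('$')+0=0+0=0
L[12]='e': occ=2, LF[12]=C('e')+2=4+2=6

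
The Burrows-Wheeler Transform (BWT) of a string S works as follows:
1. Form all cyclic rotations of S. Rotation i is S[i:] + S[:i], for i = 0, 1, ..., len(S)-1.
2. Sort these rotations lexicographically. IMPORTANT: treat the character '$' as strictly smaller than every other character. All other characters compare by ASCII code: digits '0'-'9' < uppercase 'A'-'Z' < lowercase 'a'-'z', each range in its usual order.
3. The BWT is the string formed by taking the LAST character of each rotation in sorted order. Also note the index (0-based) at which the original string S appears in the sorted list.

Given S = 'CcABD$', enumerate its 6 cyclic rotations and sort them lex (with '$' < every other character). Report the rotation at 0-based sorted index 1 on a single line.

Answer: ABD$Cc

Derivation:
All 6 rotations (rotation i = S[i:]+S[:i]):
  rot[0] = CcABD$
  rot[1] = cABD$C
  rot[2] = ABD$Cc
  rot[3] = BD$CcA
  rot[4] = D$CcAB
  rot[5] = $CcABD
Sorted (with $ < everything):
  sorted[0] = $CcABD
  sorted[1] = ABD$Cc
  sorted[2] = BD$CcA
  sorted[3] = CcABD$
  sorted[4] = D$CcAB
  sorted[5] = cABD$C
sorted[1] = ABD$Cc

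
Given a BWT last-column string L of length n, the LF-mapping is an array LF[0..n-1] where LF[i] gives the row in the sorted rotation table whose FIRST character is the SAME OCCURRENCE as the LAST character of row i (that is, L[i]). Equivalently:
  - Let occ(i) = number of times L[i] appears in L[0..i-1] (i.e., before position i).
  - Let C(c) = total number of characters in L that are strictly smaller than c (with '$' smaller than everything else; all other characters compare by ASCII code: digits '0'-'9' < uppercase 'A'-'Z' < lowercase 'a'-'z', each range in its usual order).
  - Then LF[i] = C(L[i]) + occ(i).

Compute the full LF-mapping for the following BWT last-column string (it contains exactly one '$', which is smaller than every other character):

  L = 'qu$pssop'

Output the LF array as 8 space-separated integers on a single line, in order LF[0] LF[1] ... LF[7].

Char counts: '$':1, 'o':1, 'p':2, 'q':1, 's':2, 'u':1
C (first-col start): C('$')=0, C('o')=1, C('p')=2, C('q')=4, C('s')=5, C('u')=7
L[0]='q': occ=0, LF[0]=C('q')+0=4+0=4
L[1]='u': occ=0, LF[1]=C('u')+0=7+0=7
L[2]='$': occ=0, LF[2]=C('$')+0=0+0=0
L[3]='p': occ=0, LF[3]=C('p')+0=2+0=2
L[4]='s': occ=0, LF[4]=C('s')+0=5+0=5
L[5]='s': occ=1, LF[5]=C('s')+1=5+1=6
L[6]='o': occ=0, LF[6]=C('o')+0=1+0=1
L[7]='p': occ=1, LF[7]=C('p')+1=2+1=3

Answer: 4 7 0 2 5 6 1 3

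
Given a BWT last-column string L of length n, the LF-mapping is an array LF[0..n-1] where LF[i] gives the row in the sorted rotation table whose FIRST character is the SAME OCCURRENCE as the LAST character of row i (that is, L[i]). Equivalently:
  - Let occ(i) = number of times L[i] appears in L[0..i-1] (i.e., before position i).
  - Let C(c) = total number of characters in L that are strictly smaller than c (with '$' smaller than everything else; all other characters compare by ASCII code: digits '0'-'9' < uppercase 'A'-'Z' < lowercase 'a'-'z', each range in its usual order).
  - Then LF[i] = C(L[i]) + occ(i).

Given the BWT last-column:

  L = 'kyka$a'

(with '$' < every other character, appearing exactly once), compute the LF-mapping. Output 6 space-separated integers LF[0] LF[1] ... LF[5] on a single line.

Answer: 3 5 4 1 0 2

Derivation:
Char counts: '$':1, 'a':2, 'k':2, 'y':1
C (first-col start): C('$')=0, C('a')=1, C('k')=3, C('y')=5
L[0]='k': occ=0, LF[0]=C('k')+0=3+0=3
L[1]='y': occ=0, LF[1]=C('y')+0=5+0=5
L[2]='k': occ=1, LF[2]=C('k')+1=3+1=4
L[3]='a': occ=0, LF[3]=C('a')+0=1+0=1
L[4]='$': occ=0, LF[4]=C('$')+0=0+0=0
L[5]='a': occ=1, LF[5]=C('a')+1=1+1=2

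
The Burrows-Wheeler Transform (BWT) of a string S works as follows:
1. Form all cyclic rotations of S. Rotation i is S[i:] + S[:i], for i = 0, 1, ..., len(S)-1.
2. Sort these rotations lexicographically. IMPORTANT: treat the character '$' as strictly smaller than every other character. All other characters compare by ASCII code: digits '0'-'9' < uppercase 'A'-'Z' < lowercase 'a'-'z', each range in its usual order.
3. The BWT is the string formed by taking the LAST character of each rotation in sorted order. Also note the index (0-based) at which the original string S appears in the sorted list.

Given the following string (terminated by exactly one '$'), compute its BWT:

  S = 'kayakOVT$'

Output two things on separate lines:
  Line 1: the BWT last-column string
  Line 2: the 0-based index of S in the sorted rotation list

All 9 rotations (rotation i = S[i:]+S[:i]):
  rot[0] = kayakOVT$
  rot[1] = ayakOVT$k
  rot[2] = yakOVT$ka
  rot[3] = akOVT$kay
  rot[4] = kOVT$kaya
  rot[5] = OVT$kayak
  rot[6] = VT$kayakO
  rot[7] = T$kayakOV
  rot[8] = $kayakOVT
Sorted (with $ < everything):
  sorted[0] = $kayakOVT  (last char: 'T')
  sorted[1] = OVT$kayak  (last char: 'k')
  sorted[2] = T$kayakOV  (last char: 'V')
  sorted[3] = VT$kayakO  (last char: 'O')
  sorted[4] = akOVT$kay  (last char: 'y')
  sorted[5] = ayakOVT$k  (last char: 'k')
  sorted[6] = kOVT$kaya  (last char: 'a')
  sorted[7] = kayakOVT$  (last char: '$')
  sorted[8] = yakOVT$ka  (last char: 'a')
Last column: TkVOyka$a
Original string S is at sorted index 7

Answer: TkVOyka$a
7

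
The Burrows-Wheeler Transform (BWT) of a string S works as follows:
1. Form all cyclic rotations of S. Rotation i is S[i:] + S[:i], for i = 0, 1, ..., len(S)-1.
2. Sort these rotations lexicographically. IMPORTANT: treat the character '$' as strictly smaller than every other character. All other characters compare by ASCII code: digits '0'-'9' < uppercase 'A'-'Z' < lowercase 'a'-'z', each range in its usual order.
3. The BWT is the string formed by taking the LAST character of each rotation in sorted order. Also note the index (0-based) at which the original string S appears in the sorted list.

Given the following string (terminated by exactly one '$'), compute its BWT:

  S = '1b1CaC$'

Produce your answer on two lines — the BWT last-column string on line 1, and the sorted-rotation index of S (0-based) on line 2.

Answer: Cb$a1C1
2

Derivation:
All 7 rotations (rotation i = S[i:]+S[:i]):
  rot[0] = 1b1CaC$
  rot[1] = b1CaC$1
  rot[2] = 1CaC$1b
  rot[3] = CaC$1b1
  rot[4] = aC$1b1C
  rot[5] = C$1b1Ca
  rot[6] = $1b1CaC
Sorted (with $ < everything):
  sorted[0] = $1b1CaC  (last char: 'C')
  sorted[1] = 1CaC$1b  (last char: 'b')
  sorted[2] = 1b1CaC$  (last char: '$')
  sorted[3] = C$1b1Ca  (last char: 'a')
  sorted[4] = CaC$1b1  (last char: '1')
  sorted[5] = aC$1b1C  (last char: 'C')
  sorted[6] = b1CaC$1  (last char: '1')
Last column: Cb$a1C1
Original string S is at sorted index 2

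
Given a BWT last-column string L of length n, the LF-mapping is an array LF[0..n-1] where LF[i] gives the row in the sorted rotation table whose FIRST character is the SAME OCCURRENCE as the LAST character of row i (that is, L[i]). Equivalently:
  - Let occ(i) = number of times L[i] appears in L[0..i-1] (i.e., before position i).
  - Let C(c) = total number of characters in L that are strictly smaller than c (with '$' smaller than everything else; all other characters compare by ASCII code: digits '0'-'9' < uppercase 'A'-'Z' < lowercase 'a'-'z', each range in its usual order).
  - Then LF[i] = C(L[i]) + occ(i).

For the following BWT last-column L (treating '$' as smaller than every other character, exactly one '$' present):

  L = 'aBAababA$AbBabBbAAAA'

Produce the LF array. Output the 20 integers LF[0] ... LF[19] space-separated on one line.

Char counts: '$':1, 'A':7, 'B':3, 'a':4, 'b':5
C (first-col start): C('$')=0, C('A')=1, C('B')=8, C('a')=11, C('b')=15
L[0]='a': occ=0, LF[0]=C('a')+0=11+0=11
L[1]='B': occ=0, LF[1]=C('B')+0=8+0=8
L[2]='A': occ=0, LF[2]=C('A')+0=1+0=1
L[3]='a': occ=1, LF[3]=C('a')+1=11+1=12
L[4]='b': occ=0, LF[4]=C('b')+0=15+0=15
L[5]='a': occ=2, LF[5]=C('a')+2=11+2=13
L[6]='b': occ=1, LF[6]=C('b')+1=15+1=16
L[7]='A': occ=1, LF[7]=C('A')+1=1+1=2
L[8]='$': occ=0, LF[8]=C('$')+0=0+0=0
L[9]='A': occ=2, LF[9]=C('A')+2=1+2=3
L[10]='b': occ=2, LF[10]=C('b')+2=15+2=17
L[11]='B': occ=1, LF[11]=C('B')+1=8+1=9
L[12]='a': occ=3, LF[12]=C('a')+3=11+3=14
L[13]='b': occ=3, LF[13]=C('b')+3=15+3=18
L[14]='B': occ=2, LF[14]=C('B')+2=8+2=10
L[15]='b': occ=4, LF[15]=C('b')+4=15+4=19
L[16]='A': occ=3, LF[16]=C('A')+3=1+3=4
L[17]='A': occ=4, LF[17]=C('A')+4=1+4=5
L[18]='A': occ=5, LF[18]=C('A')+5=1+5=6
L[19]='A': occ=6, LF[19]=C('A')+6=1+6=7

Answer: 11 8 1 12 15 13 16 2 0 3 17 9 14 18 10 19 4 5 6 7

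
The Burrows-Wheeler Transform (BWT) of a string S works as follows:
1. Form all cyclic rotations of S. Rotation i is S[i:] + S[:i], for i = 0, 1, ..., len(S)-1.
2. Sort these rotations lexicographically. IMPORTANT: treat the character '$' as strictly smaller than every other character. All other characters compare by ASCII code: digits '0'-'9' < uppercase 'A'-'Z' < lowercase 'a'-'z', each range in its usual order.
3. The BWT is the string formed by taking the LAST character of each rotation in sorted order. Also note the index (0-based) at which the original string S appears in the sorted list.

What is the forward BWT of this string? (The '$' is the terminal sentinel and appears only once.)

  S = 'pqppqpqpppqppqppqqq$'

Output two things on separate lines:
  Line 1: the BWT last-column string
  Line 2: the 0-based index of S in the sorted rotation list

All 20 rotations (rotation i = S[i:]+S[:i]):
  rot[0] = pqppqpqpppqppqppqqq$
  rot[1] = qppqpqpppqppqppqqq$p
  rot[2] = ppqpqpppqppqppqqq$pq
  rot[3] = pqpqpppqppqppqqq$pqp
  rot[4] = qpqpppqppqppqqq$pqpp
  rot[5] = pqpppqppqppqqq$pqppq
  rot[6] = qpppqppqppqqq$pqppqp
  rot[7] = pppqppqppqqq$pqppqpq
  rot[8] = ppqppqppqqq$pqppqpqp
  rot[9] = pqppqppqqq$pqppqpqpp
  rot[10] = qppqppqqq$pqppqpqppp
  rot[11] = ppqppqqq$pqppqpqpppq
  rot[12] = pqppqqq$pqppqpqpppqp
  rot[13] = qppqqq$pqppqpqpppqpp
  rot[14] = ppqqq$pqppqpqpppqppq
  rot[15] = pqqq$pqppqpqpppqppqp
  rot[16] = qqq$pqppqpqpppqppqpp
  rot[17] = qq$pqppqpqpppqppqppq
  rot[18] = q$pqppqpqpppqppqppqq
  rot[19] = $pqppqpqpppqppqppqqq
Sorted (with $ < everything):
  sorted[0] = $pqppqpqpppqppqppqqq  (last char: 'q')
  sorted[1] = pppqppqppqqq$pqppqpq  (last char: 'q')
  sorted[2] = ppqppqppqqq$pqppqpqp  (last char: 'p')
  sorted[3] = ppqppqqq$pqppqpqpppq  (last char: 'q')
  sorted[4] = ppqpqpppqppqppqqq$pq  (last char: 'q')
  sorted[5] = ppqqq$pqppqpqpppqppq  (last char: 'q')
  sorted[6] = pqpppqppqppqqq$pqppq  (last char: 'q')
  sorted[7] = pqppqppqqq$pqppqpqpp  (last char: 'p')
  sorted[8] = pqppqpqpppqppqppqqq$  (last char: '$')
  sorted[9] = pqppqqq$pqppqpqpppqp  (last char: 'p')
  sorted[10] = pqpqpppqppqppqqq$pqp  (last char: 'p')
  sorted[11] = pqqq$pqppqpqpppqppqp  (last char: 'p')
  sorted[12] = q$pqppqpqpppqppqppqq  (last char: 'q')
  sorted[13] = qpppqppqppqqq$pqppqp  (last char: 'p')
  sorted[14] = qppqppqqq$pqppqpqppp  (last char: 'p')
  sorted[15] = qppqpqpppqppqppqqq$p  (last char: 'p')
  sorted[16] = qppqqq$pqppqpqpppqpp  (last char: 'p')
  sorted[17] = qpqpppqppqppqqq$pqpp  (last char: 'p')
  sorted[18] = qq$pqppqpqpppqppqppq  (last char: 'q')
  sorted[19] = qqq$pqppqpqpppqppqpp  (last char: 'p')
Last column: qqpqqqqp$pppqpppppqp
Original string S is at sorted index 8

Answer: qqpqqqqp$pppqpppppqp
8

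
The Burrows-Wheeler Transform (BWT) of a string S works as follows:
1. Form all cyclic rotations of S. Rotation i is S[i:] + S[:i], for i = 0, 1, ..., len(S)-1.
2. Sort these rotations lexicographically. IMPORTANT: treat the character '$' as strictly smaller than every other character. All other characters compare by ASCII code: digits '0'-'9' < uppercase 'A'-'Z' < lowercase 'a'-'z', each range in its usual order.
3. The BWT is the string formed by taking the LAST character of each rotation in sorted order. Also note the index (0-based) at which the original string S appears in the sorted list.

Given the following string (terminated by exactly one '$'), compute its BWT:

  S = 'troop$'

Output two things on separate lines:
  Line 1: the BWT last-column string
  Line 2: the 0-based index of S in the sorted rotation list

All 6 rotations (rotation i = S[i:]+S[:i]):
  rot[0] = troop$
  rot[1] = roop$t
  rot[2] = oop$tr
  rot[3] = op$tro
  rot[4] = p$troo
  rot[5] = $troop
Sorted (with $ < everything):
  sorted[0] = $troop  (last char: 'p')
  sorted[1] = oop$tr  (last char: 'r')
  sorted[2] = op$tro  (last char: 'o')
  sorted[3] = p$troo  (last char: 'o')
  sorted[4] = roop$t  (last char: 't')
  sorted[5] = troop$  (last char: '$')
Last column: proot$
Original string S is at sorted index 5

Answer: proot$
5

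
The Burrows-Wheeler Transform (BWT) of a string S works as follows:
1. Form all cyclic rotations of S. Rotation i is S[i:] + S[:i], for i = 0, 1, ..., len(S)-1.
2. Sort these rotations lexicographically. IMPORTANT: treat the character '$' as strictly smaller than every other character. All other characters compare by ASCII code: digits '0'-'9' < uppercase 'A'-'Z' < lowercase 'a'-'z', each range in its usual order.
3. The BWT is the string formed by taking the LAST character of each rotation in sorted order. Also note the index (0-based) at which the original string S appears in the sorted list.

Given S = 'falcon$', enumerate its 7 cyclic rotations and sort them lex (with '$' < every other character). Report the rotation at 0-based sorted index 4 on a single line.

Answer: lcon$fa

Derivation:
All 7 rotations (rotation i = S[i:]+S[:i]):
  rot[0] = falcon$
  rot[1] = alcon$f
  rot[2] = lcon$fa
  rot[3] = con$fal
  rot[4] = on$falc
  rot[5] = n$falco
  rot[6] = $falcon
Sorted (with $ < everything):
  sorted[0] = $falcon
  sorted[1] = alcon$f
  sorted[2] = con$fal
  sorted[3] = falcon$
  sorted[4] = lcon$fa
  sorted[5] = n$falco
  sorted[6] = on$falc
sorted[4] = lcon$fa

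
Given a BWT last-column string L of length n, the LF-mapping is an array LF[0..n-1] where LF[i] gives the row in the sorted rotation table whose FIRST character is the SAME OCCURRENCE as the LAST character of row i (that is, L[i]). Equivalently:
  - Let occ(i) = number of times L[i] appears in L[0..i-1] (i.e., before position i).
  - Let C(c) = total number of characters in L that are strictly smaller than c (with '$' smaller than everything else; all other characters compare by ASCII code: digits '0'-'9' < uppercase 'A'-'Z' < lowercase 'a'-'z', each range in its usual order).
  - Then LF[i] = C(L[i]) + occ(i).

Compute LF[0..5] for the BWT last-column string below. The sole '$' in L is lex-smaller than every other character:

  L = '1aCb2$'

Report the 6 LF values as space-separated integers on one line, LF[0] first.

Char counts: '$':1, '1':1, '2':1, 'C':1, 'a':1, 'b':1
C (first-col start): C('$')=0, C('1')=1, C('2')=2, C('C')=3, C('a')=4, C('b')=5
L[0]='1': occ=0, LF[0]=C('1')+0=1+0=1
L[1]='a': occ=0, LF[1]=C('a')+0=4+0=4
L[2]='C': occ=0, LF[2]=C('C')+0=3+0=3
L[3]='b': occ=0, LF[3]=C('b')+0=5+0=5
L[4]='2': occ=0, LF[4]=C('2')+0=2+0=2
L[5]='$': occ=0, LF[5]=C('$')+0=0+0=0

Answer: 1 4 3 5 2 0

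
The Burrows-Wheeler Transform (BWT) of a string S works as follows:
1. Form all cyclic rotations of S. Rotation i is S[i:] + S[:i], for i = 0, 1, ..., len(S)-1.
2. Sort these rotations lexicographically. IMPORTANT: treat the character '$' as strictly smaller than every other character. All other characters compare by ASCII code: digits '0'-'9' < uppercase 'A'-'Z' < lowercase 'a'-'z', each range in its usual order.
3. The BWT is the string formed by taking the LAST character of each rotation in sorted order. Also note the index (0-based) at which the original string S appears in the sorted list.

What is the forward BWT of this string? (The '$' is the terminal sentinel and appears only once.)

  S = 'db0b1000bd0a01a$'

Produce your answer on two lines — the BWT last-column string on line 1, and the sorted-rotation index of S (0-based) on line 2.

All 16 rotations (rotation i = S[i:]+S[:i]):
  rot[0] = db0b1000bd0a01a$
  rot[1] = b0b1000bd0a01a$d
  rot[2] = 0b1000bd0a01a$db
  rot[3] = b1000bd0a01a$db0
  rot[4] = 1000bd0a01a$db0b
  rot[5] = 000bd0a01a$db0b1
  rot[6] = 00bd0a01a$db0b10
  rot[7] = 0bd0a01a$db0b100
  rot[8] = bd0a01a$db0b1000
  rot[9] = d0a01a$db0b1000b
  rot[10] = 0a01a$db0b1000bd
  rot[11] = a01a$db0b1000bd0
  rot[12] = 01a$db0b1000bd0a
  rot[13] = 1a$db0b1000bd0a0
  rot[14] = a$db0b1000bd0a01
  rot[15] = $db0b1000bd0a01a
Sorted (with $ < everything):
  sorted[0] = $db0b1000bd0a01a  (last char: 'a')
  sorted[1] = 000bd0a01a$db0b1  (last char: '1')
  sorted[2] = 00bd0a01a$db0b10  (last char: '0')
  sorted[3] = 01a$db0b1000bd0a  (last char: 'a')
  sorted[4] = 0a01a$db0b1000bd  (last char: 'd')
  sorted[5] = 0b1000bd0a01a$db  (last char: 'b')
  sorted[6] = 0bd0a01a$db0b100  (last char: '0')
  sorted[7] = 1000bd0a01a$db0b  (last char: 'b')
  sorted[8] = 1a$db0b1000bd0a0  (last char: '0')
  sorted[9] = a$db0b1000bd0a01  (last char: '1')
  sorted[10] = a01a$db0b1000bd0  (last char: '0')
  sorted[11] = b0b1000bd0a01a$d  (last char: 'd')
  sorted[12] = b1000bd0a01a$db0  (last char: '0')
  sorted[13] = bd0a01a$db0b1000  (last char: '0')
  sorted[14] = d0a01a$db0b1000b  (last char: 'b')
  sorted[15] = db0b1000bd0a01a$  (last char: '$')
Last column: a10adb0b010d00b$
Original string S is at sorted index 15

Answer: a10adb0b010d00b$
15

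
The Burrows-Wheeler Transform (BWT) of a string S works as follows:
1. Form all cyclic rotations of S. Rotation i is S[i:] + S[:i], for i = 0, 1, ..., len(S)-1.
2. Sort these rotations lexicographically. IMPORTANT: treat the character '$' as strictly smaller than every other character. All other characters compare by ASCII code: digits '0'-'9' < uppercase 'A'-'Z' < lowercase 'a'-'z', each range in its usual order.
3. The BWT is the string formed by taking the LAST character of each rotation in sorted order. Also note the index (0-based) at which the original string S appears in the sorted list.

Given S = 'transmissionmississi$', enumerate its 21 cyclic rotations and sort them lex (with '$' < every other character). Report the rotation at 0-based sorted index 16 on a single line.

All 21 rotations (rotation i = S[i:]+S[:i]):
  rot[0] = transmissionmississi$
  rot[1] = ransmissionmississi$t
  rot[2] = ansmissionmississi$tr
  rot[3] = nsmissionmississi$tra
  rot[4] = smissionmississi$tran
  rot[5] = missionmississi$trans
  rot[6] = issionmississi$transm
  rot[7] = ssionmississi$transmi
  rot[8] = sionmississi$transmis
  rot[9] = ionmississi$transmiss
  rot[10] = onmississi$transmissi
  rot[11] = nmississi$transmissio
  rot[12] = mississi$transmission
  rot[13] = ississi$transmissionm
  rot[14] = ssissi$transmissionmi
  rot[15] = sissi$transmissionmis
  rot[16] = issi$transmissionmiss
  rot[17] = ssi$transmissionmissi
  rot[18] = si$transmissionmissis
  rot[19] = i$transmissionmississ
  rot[20] = $transmissionmississi
Sorted (with $ < everything):
  sorted[0] = $transmissionmississi
  sorted[1] = ansmissionmississi$tr
  sorted[2] = i$transmissionmississ
  sorted[3] = ionmississi$transmiss
  sorted[4] = issi$transmissionmiss
  sorted[5] = issionmississi$transm
  sorted[6] = ississi$transmissionm
  sorted[7] = missionmississi$trans
  sorted[8] = mississi$transmission
  sorted[9] = nmississi$transmissio
  sorted[10] = nsmissionmississi$tra
  sorted[11] = onmississi$transmissi
  sorted[12] = ransmissionmississi$t
  sorted[13] = si$transmissionmissis
  sorted[14] = sionmississi$transmis
  sorted[15] = sissi$transmissionmis
  sorted[16] = smissionmississi$tran
  sorted[17] = ssi$transmissionmissi
  sorted[18] = ssionmississi$transmi
  sorted[19] = ssissi$transmissionmi
  sorted[20] = transmissionmississi$
sorted[16] = smissionmississi$tran

Answer: smissionmississi$tran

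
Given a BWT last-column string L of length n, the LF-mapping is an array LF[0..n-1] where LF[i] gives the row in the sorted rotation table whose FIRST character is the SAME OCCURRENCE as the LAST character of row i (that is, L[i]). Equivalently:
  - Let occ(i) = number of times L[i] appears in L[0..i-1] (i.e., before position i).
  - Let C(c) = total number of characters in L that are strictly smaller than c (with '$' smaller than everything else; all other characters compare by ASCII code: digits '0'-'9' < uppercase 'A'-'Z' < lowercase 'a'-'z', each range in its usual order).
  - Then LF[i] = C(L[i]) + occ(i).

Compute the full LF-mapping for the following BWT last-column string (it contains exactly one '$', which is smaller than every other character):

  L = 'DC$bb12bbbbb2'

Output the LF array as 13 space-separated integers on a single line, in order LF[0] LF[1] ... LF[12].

Answer: 5 4 0 6 7 1 2 8 9 10 11 12 3

Derivation:
Char counts: '$':1, '1':1, '2':2, 'C':1, 'D':1, 'b':7
C (first-col start): C('$')=0, C('1')=1, C('2')=2, C('C')=4, C('D')=5, C('b')=6
L[0]='D': occ=0, LF[0]=C('D')+0=5+0=5
L[1]='C': occ=0, LF[1]=C('C')+0=4+0=4
L[2]='$': occ=0, LF[2]=C('$')+0=0+0=0
L[3]='b': occ=0, LF[3]=C('b')+0=6+0=6
L[4]='b': occ=1, LF[4]=C('b')+1=6+1=7
L[5]='1': occ=0, LF[5]=C('1')+0=1+0=1
L[6]='2': occ=0, LF[6]=C('2')+0=2+0=2
L[7]='b': occ=2, LF[7]=C('b')+2=6+2=8
L[8]='b': occ=3, LF[8]=C('b')+3=6+3=9
L[9]='b': occ=4, LF[9]=C('b')+4=6+4=10
L[10]='b': occ=5, LF[10]=C('b')+5=6+5=11
L[11]='b': occ=6, LF[11]=C('b')+6=6+6=12
L[12]='2': occ=1, LF[12]=C('2')+1=2+1=3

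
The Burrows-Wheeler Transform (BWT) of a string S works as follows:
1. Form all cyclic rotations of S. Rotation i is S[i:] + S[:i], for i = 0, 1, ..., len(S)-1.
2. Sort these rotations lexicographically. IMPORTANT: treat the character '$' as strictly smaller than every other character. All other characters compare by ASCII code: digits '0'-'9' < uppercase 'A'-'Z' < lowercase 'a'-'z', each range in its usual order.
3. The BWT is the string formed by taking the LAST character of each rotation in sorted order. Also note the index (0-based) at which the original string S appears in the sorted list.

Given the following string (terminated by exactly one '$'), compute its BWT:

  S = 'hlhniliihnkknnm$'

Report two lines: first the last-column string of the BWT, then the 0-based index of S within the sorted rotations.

All 16 rotations (rotation i = S[i:]+S[:i]):
  rot[0] = hlhniliihnkknnm$
  rot[1] = lhniliihnkknnm$h
  rot[2] = hniliihnkknnm$hl
  rot[3] = niliihnkknnm$hlh
  rot[4] = iliihnkknnm$hlhn
  rot[5] = liihnkknnm$hlhni
  rot[6] = iihnkknnm$hlhnil
  rot[7] = ihnkknnm$hlhnili
  rot[8] = hnkknnm$hlhnilii
  rot[9] = nkknnm$hlhniliih
  rot[10] = kknnm$hlhniliihn
  rot[11] = knnm$hlhniliihnk
  rot[12] = nnm$hlhniliihnkk
  rot[13] = nm$hlhniliihnkkn
  rot[14] = m$hlhniliihnkknn
  rot[15] = $hlhniliihnkknnm
Sorted (with $ < everything):
  sorted[0] = $hlhniliihnkknnm  (last char: 'm')
  sorted[1] = hlhniliihnkknnm$  (last char: '$')
  sorted[2] = hniliihnkknnm$hl  (last char: 'l')
  sorted[3] = hnkknnm$hlhnilii  (last char: 'i')
  sorted[4] = ihnkknnm$hlhnili  (last char: 'i')
  sorted[5] = iihnkknnm$hlhnil  (last char: 'l')
  sorted[6] = iliihnkknnm$hlhn  (last char: 'n')
  sorted[7] = kknnm$hlhniliihn  (last char: 'n')
  sorted[8] = knnm$hlhniliihnk  (last char: 'k')
  sorted[9] = lhniliihnkknnm$h  (last char: 'h')
  sorted[10] = liihnkknnm$hlhni  (last char: 'i')
  sorted[11] = m$hlhniliihnkknn  (last char: 'n')
  sorted[12] = niliihnkknnm$hlh  (last char: 'h')
  sorted[13] = nkknnm$hlhniliih  (last char: 'h')
  sorted[14] = nm$hlhniliihnkkn  (last char: 'n')
  sorted[15] = nnm$hlhniliihnkk  (last char: 'k')
Last column: m$liilnnkhinhhnk
Original string S is at sorted index 1

Answer: m$liilnnkhinhhnk
1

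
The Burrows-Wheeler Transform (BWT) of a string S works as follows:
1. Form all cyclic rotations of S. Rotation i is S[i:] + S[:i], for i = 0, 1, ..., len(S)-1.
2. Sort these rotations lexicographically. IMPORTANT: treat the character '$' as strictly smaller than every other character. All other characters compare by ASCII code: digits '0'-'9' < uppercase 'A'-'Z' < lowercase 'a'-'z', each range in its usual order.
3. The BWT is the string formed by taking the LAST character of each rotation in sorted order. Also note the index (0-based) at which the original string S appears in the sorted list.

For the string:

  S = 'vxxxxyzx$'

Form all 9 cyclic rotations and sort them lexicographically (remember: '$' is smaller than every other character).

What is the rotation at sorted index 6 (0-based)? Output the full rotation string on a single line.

All 9 rotations (rotation i = S[i:]+S[:i]):
  rot[0] = vxxxxyzx$
  rot[1] = xxxxyzx$v
  rot[2] = xxxyzx$vx
  rot[3] = xxyzx$vxx
  rot[4] = xyzx$vxxx
  rot[5] = yzx$vxxxx
  rot[6] = zx$vxxxxy
  rot[7] = x$vxxxxyz
  rot[8] = $vxxxxyzx
Sorted (with $ < everything):
  sorted[0] = $vxxxxyzx
  sorted[1] = vxxxxyzx$
  sorted[2] = x$vxxxxyz
  sorted[3] = xxxxyzx$v
  sorted[4] = xxxyzx$vx
  sorted[5] = xxyzx$vxx
  sorted[6] = xyzx$vxxx
  sorted[7] = yzx$vxxxx
  sorted[8] = zx$vxxxxy
sorted[6] = xyzx$vxxx

Answer: xyzx$vxxx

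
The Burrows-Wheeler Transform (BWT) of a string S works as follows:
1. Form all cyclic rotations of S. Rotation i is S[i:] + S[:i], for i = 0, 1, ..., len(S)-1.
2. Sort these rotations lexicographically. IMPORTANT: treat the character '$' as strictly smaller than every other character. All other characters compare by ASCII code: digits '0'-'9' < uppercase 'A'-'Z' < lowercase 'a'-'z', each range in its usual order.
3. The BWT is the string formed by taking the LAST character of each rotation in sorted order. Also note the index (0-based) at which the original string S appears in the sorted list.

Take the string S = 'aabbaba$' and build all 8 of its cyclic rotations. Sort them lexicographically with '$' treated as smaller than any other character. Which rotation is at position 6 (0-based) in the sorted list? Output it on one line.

All 8 rotations (rotation i = S[i:]+S[:i]):
  rot[0] = aabbaba$
  rot[1] = abbaba$a
  rot[2] = bbaba$aa
  rot[3] = baba$aab
  rot[4] = aba$aabb
  rot[5] = ba$aabba
  rot[6] = a$aabbab
  rot[7] = $aabbaba
Sorted (with $ < everything):
  sorted[0] = $aabbaba
  sorted[1] = a$aabbab
  sorted[2] = aabbaba$
  sorted[3] = aba$aabb
  sorted[4] = abbaba$a
  sorted[5] = ba$aabba
  sorted[6] = baba$aab
  sorted[7] = bbaba$aa
sorted[6] = baba$aab

Answer: baba$aab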